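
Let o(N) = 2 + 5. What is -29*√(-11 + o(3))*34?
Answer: -1972*I ≈ -1972.0*I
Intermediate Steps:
o(N) = 7
-29*√(-11 + o(3))*34 = -29*√(-11 + 7)*34 = -58*I*34 = -1972*I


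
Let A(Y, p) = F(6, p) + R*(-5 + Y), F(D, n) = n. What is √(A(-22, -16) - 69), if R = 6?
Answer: I*√247 ≈ 15.716*I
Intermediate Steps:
A(Y, p) = -30 + p + 6*Y (A(Y, p) = p + 6*(-5 + Y) = p + (-30 + 6*Y) = -30 + p + 6*Y)
√(A(-22, -16) - 69) = √((-30 - 16 + 6*(-22)) - 69) = √((-30 - 16 - 132) - 69) = √(-178 - 69) = √(-247) = I*√247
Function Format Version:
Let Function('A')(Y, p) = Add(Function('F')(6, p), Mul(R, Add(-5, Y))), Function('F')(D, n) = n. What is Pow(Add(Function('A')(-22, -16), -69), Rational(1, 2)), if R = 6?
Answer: Mul(I, Pow(247, Rational(1, 2))) ≈ Mul(15.716, I)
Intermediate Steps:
Function('A')(Y, p) = Add(-30, p, Mul(6, Y)) (Function('A')(Y, p) = Add(p, Mul(6, Add(-5, Y))) = Add(p, Add(-30, Mul(6, Y))) = Add(-30, p, Mul(6, Y)))
Pow(Add(Function('A')(-22, -16), -69), Rational(1, 2)) = Pow(Add(Add(-30, -16, Mul(6, -22)), -69), Rational(1, 2)) = Pow(Add(Add(-30, -16, -132), -69), Rational(1, 2)) = Pow(Add(-178, -69), Rational(1, 2)) = Pow(-247, Rational(1, 2)) = Mul(I, Pow(247, Rational(1, 2)))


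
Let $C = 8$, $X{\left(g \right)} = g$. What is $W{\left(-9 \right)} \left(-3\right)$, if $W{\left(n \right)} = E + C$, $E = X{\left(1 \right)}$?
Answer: $-27$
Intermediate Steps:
$E = 1$
$W{\left(n \right)} = 9$ ($W{\left(n \right)} = 1 + 8 = 9$)
$W{\left(-9 \right)} \left(-3\right) = 9 \left(-3\right) = -27$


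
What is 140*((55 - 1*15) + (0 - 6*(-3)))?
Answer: 8120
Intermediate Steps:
140*((55 - 1*15) + (0 - 6*(-3))) = 140*((55 - 15) + (0 + 18)) = 140*(40 + 18) = 140*58 = 8120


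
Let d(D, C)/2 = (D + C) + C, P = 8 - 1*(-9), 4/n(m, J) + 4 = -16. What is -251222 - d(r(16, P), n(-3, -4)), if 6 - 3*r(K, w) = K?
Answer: -3768218/15 ≈ -2.5121e+5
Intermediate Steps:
n(m, J) = -1/5 (n(m, J) = 4/(-4 - 16) = 4/(-20) = 4*(-1/20) = -1/5)
P = 17 (P = 8 + 9 = 17)
r(K, w) = 2 - K/3
d(D, C) = 2*D + 4*C (d(D, C) = 2*((D + C) + C) = 2*((C + D) + C) = 2*(D + 2*C) = 2*D + 4*C)
-251222 - d(r(16, P), n(-3, -4)) = -251222 - (2*(2 - 1/3*16) + 4*(-1/5)) = -251222 - (2*(2 - 16/3) - 4/5) = -251222 - (2*(-10/3) - 4/5) = -251222 - (-20/3 - 4/5) = -251222 - 1*(-112/15) = -251222 + 112/15 = -3768218/15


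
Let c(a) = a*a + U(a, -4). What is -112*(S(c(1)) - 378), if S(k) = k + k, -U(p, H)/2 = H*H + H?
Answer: 47488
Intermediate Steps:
U(p, H) = -2*H - 2*H² (U(p, H) = -2*(H*H + H) = -2*(H² + H) = -2*(H + H²) = -2*H - 2*H²)
c(a) = -24 + a² (c(a) = a*a - 2*(-4)*(1 - 4) = a² - 2*(-4)*(-3) = a² - 24 = -24 + a²)
S(k) = 2*k
-112*(S(c(1)) - 378) = -112*(2*(-24 + 1²) - 378) = -112*(2*(-24 + 1) - 378) = -112*(2*(-23) - 378) = -112*(-46 - 378) = -112*(-424) = 47488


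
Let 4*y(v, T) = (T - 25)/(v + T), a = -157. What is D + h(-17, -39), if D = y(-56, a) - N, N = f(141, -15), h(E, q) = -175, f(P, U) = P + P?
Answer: -194591/426 ≈ -456.79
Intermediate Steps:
f(P, U) = 2*P
y(v, T) = (-25 + T)/(4*(T + v)) (y(v, T) = ((T - 25)/(v + T))/4 = ((-25 + T)/(T + v))/4 = (-25 + T)/(4*(T + v)))
N = 282 (N = 2*141 = 282)
D = -120041/426 (D = (-25 - 157)/(4*(-157 - 56)) - 1*282 = (¼)*(-182)/(-213) - 282 = (¼)*(-1/213)*(-182) - 282 = 91/426 - 282 = -120041/426 ≈ -281.79)
D + h(-17, -39) = -120041/426 - 175 = -194591/426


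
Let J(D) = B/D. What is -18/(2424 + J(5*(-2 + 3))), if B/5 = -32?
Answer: -9/1196 ≈ -0.0075251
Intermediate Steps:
B = -160 (B = 5*(-32) = -160)
J(D) = -160/D
-18/(2424 + J(5*(-2 + 3))) = -18/(2424 - 160*1/(5*(-2 + 3))) = -18/(2424 - 160/(5*1)) = -18/(2424 - 160/5) = -18/(2424 - 160*1/5) = -18/(2424 - 32) = -18/2392 = -18*1/2392 = -9/1196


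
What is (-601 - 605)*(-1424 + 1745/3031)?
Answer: 5203165194/3031 ≈ 1.7167e+6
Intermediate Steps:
(-601 - 605)*(-1424 + 1745/3031) = -1206*(-1424 + 1745*(1/3031)) = -1206*(-1424 + 1745/3031) = -1206*(-4314399/3031) = 5203165194/3031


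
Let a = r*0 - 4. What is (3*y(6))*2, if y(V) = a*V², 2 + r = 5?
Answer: -864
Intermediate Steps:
r = 3 (r = -2 + 5 = 3)
a = -4 (a = 3*0 - 4 = 0 - 4 = -4)
y(V) = -4*V²
(3*y(6))*2 = (3*(-4*6²))*2 = (3*(-4*36))*2 = (3*(-144))*2 = -432*2 = -864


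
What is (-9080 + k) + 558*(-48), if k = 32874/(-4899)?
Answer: -58576870/1633 ≈ -35871.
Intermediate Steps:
k = -10958/1633 (k = 32874*(-1/4899) = -10958/1633 ≈ -6.7104)
(-9080 + k) + 558*(-48) = (-9080 - 10958/1633) + 558*(-48) = -14838598/1633 - 26784 = -58576870/1633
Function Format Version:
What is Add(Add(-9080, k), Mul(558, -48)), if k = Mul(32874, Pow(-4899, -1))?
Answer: Rational(-58576870, 1633) ≈ -35871.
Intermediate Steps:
k = Rational(-10958, 1633) (k = Mul(32874, Rational(-1, 4899)) = Rational(-10958, 1633) ≈ -6.7104)
Add(Add(-9080, k), Mul(558, -48)) = Add(Add(-9080, Rational(-10958, 1633)), Mul(558, -48)) = Add(Rational(-14838598, 1633), -26784) = Rational(-58576870, 1633)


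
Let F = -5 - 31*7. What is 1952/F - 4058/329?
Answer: -771542/36519 ≈ -21.127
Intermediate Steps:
F = -222 (F = -5 - 217 = -222)
1952/F - 4058/329 = 1952/(-222) - 4058/329 = 1952*(-1/222) - 4058*1/329 = -976/111 - 4058/329 = -771542/36519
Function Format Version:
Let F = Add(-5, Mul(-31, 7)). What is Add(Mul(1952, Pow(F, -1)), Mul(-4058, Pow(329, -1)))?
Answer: Rational(-771542, 36519) ≈ -21.127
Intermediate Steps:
F = -222 (F = Add(-5, -217) = -222)
Add(Mul(1952, Pow(F, -1)), Mul(-4058, Pow(329, -1))) = Add(Mul(1952, Pow(-222, -1)), Mul(-4058, Pow(329, -1))) = Add(Mul(1952, Rational(-1, 222)), Mul(-4058, Rational(1, 329))) = Add(Rational(-976, 111), Rational(-4058, 329)) = Rational(-771542, 36519)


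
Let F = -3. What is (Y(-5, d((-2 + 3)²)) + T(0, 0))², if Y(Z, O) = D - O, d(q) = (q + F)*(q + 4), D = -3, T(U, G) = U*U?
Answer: 49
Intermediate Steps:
T(U, G) = U²
d(q) = (-3 + q)*(4 + q) (d(q) = (q - 3)*(q + 4) = (-3 + q)*(4 + q))
Y(Z, O) = -3 - O
(Y(-5, d((-2 + 3)²)) + T(0, 0))² = ((-3 - (-12 + (-2 + 3)² + ((-2 + 3)²)²)) + 0²)² = ((-3 - (-12 + 1² + (1²)²)) + 0)² = ((-3 - (-12 + 1 + 1²)) + 0)² = ((-3 - (-12 + 1 + 1)) + 0)² = ((-3 - 1*(-10)) + 0)² = ((-3 + 10) + 0)² = (7 + 0)² = 7² = 49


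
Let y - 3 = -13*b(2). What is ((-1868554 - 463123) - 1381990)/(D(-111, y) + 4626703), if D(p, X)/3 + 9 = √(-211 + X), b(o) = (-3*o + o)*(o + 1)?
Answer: -4295483495223/5351532702361 + 11141001*I*√13/10703065404722 ≈ -0.80266 + 3.7531e-6*I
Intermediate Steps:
b(o) = -2*o*(1 + o) (b(o) = (-2*o)*(1 + o) = -2*o*(1 + o))
y = 159 (y = 3 - (-26)*2*(1 + 2) = 3 - (-26)*2*3 = 3 - 13*(-12) = 3 + 156 = 159)
D(p, X) = -27 + 3*√(-211 + X)
((-1868554 - 463123) - 1381990)/(D(-111, y) + 4626703) = ((-1868554 - 463123) - 1381990)/((-27 + 3*√(-211 + 159)) + 4626703) = (-2331677 - 1381990)/((-27 + 3*√(-52)) + 4626703) = -3713667/((-27 + 3*(2*I*√13)) + 4626703) = -3713667/((-27 + 6*I*√13) + 4626703) = -3713667/(4626676 + 6*I*√13)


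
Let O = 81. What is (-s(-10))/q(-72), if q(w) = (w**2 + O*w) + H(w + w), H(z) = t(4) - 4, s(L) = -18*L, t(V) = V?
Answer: 5/18 ≈ 0.27778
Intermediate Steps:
H(z) = 0 (H(z) = 4 - 4 = 0)
q(w) = w**2 + 81*w (q(w) = (w**2 + 81*w) + 0 = w**2 + 81*w)
(-s(-10))/q(-72) = (-(-18)*(-10))/((-72*(81 - 72))) = (-1*180)/((-72*9)) = -180/(-648) = -180*(-1/648) = 5/18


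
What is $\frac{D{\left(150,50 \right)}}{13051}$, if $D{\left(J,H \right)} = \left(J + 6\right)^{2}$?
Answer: $\frac{24336}{13051} \approx 1.8647$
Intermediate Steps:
$D{\left(J,H \right)} = \left(6 + J\right)^{2}$
$\frac{D{\left(150,50 \right)}}{13051} = \frac{\left(6 + 150\right)^{2}}{13051} = 156^{2} \cdot \frac{1}{13051} = 24336 \cdot \frac{1}{13051} = \frac{24336}{13051}$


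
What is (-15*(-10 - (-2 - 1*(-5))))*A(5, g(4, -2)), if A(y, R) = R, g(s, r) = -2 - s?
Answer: -1170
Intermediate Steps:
(-15*(-10 - (-2 - 1*(-5))))*A(5, g(4, -2)) = (-15*(-10 - (-2 - 1*(-5))))*(-2 - 1*4) = (-15*(-10 - (-2 + 5)))*(-2 - 4) = -15*(-10 - 1*3)*(-6) = -15*(-10 - 3)*(-6) = -15*(-13)*(-6) = 195*(-6) = -1170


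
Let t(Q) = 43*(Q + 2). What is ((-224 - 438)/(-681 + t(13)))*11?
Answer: 3641/18 ≈ 202.28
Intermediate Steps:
t(Q) = 86 + 43*Q (t(Q) = 43*(2 + Q) = 86 + 43*Q)
((-224 - 438)/(-681 + t(13)))*11 = ((-224 - 438)/(-681 + (86 + 43*13)))*11 = -662/(-681 + (86 + 559))*11 = -662/(-681 + 645)*11 = -662/(-36)*11 = -662*(-1/36)*11 = (331/18)*11 = 3641/18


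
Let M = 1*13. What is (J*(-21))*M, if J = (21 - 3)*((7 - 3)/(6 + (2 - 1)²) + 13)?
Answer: -66690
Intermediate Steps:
M = 13
J = 1710/7 (J = 18*(4/(6 + 1²) + 13) = 18*(4/(6 + 1) + 13) = 18*(4/7 + 13) = 18*(95/7) = 1710/7 ≈ 244.29)
(J*(-21))*M = ((1710/7)*(-21))*13 = -5130*13 = -66690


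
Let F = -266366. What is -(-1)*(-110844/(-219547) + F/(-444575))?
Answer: 107758327502/97605107525 ≈ 1.1040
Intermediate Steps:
-(-1)*(-110844/(-219547) + F/(-444575)) = -(-1)*(-110844/(-219547) - 266366/(-444575)) = -(-1)*(-110844*(-1/219547) - 266366*(-1/444575)) = -(-1)*(110844/219547 + 266366/444575) = -(-1)*107758327502/97605107525 = -1*(-107758327502/97605107525) = 107758327502/97605107525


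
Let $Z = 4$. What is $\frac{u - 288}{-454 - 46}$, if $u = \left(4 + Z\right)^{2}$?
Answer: $\frac{56}{125} \approx 0.448$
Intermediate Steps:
$u = 64$ ($u = \left(4 + 4\right)^{2} = 8^{2} = 64$)
$\frac{u - 288}{-454 - 46} = \frac{64 - 288}{-454 - 46} = - \frac{224}{-500} = \left(-224\right) \left(- \frac{1}{500}\right) = \frac{56}{125}$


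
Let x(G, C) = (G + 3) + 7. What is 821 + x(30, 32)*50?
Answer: 2821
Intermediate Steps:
x(G, C) = 10 + G (x(G, C) = (3 + G) + 7 = 10 + G)
821 + x(30, 32)*50 = 821 + (10 + 30)*50 = 821 + 40*50 = 821 + 2000 = 2821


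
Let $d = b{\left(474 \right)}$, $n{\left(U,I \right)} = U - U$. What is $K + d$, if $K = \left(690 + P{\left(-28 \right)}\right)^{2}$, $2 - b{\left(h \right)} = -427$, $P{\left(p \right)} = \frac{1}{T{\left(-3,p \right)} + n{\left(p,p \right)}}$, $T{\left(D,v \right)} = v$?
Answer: $\frac{373560097}{784} \approx 4.7648 \cdot 10^{5}$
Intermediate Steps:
$n{\left(U,I \right)} = 0$
$P{\left(p \right)} = \frac{1}{p}$ ($P{\left(p \right)} = \frac{1}{p + 0} = \frac{1}{p}$)
$b{\left(h \right)} = 429$ ($b{\left(h \right)} = 2 - -427 = 2 + 427 = 429$)
$K = \frac{373223761}{784}$ ($K = \left(690 + \frac{1}{-28}\right)^{2} = \left(690 - \frac{1}{28}\right)^{2} = \left(\frac{19319}{28}\right)^{2} = \frac{373223761}{784} \approx 4.7605 \cdot 10^{5}$)
$d = 429$
$K + d = \frac{373223761}{784} + 429 = \frac{373560097}{784}$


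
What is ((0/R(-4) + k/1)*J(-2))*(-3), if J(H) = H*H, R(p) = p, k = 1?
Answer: -12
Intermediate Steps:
J(H) = H²
((0/R(-4) + k/1)*J(-2))*(-3) = ((0/(-4) + 1/1)*(-2)²)*(-3) = ((0*(-¼) + 1*1)*4)*(-3) = ((0 + 1)*4)*(-3) = (1*4)*(-3) = 4*(-3) = -12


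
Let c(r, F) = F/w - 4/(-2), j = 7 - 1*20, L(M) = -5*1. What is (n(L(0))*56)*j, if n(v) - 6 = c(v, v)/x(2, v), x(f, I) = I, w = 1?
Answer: -24024/5 ≈ -4804.8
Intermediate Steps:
L(M) = -5
j = -13 (j = 7 - 20 = -13)
c(r, F) = 2 + F (c(r, F) = F/1 - 4/(-2) = F*1 - 4*(-½) = F + 2 = 2 + F)
n(v) = 6 + (2 + v)/v
(n(L(0))*56)*j = ((7 + 2/(-5))*56)*(-13) = ((7 + 2*(-⅕))*56)*(-13) = ((7 - ⅖)*56)*(-13) = ((33/5)*56)*(-13) = (1848/5)*(-13) = -24024/5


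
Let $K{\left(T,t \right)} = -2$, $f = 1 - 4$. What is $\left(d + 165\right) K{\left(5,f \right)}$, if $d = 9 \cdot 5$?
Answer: $-420$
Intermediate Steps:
$d = 45$
$f = -3$
$\left(d + 165\right) K{\left(5,f \right)} = \left(45 + 165\right) \left(-2\right) = 210 \left(-2\right) = -420$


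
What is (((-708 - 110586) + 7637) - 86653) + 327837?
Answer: 137527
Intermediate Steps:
(((-708 - 110586) + 7637) - 86653) + 327837 = ((-111294 + 7637) - 86653) + 327837 = (-103657 - 86653) + 327837 = -190310 + 327837 = 137527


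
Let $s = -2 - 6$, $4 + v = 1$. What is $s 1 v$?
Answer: $24$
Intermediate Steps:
$v = -3$ ($v = -4 + 1 = -3$)
$s = -8$ ($s = -2 - 6 = -8$)
$s 1 v = \left(-8\right) 1 \left(-3\right) = \left(-8\right) \left(-3\right) = 24$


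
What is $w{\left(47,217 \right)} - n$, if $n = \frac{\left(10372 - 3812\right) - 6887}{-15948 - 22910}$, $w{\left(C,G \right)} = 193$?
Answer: $\frac{7499267}{38858} \approx 192.99$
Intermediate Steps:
$n = \frac{327}{38858}$ ($n = \frac{\left(10372 - 3812\right) - 6887}{-38858} = \left(6560 - 6887\right) \left(- \frac{1}{38858}\right) = \left(-327\right) \left(- \frac{1}{38858}\right) = \frac{327}{38858} \approx 0.0084153$)
$w{\left(47,217 \right)} - n = 193 - \frac{327}{38858} = \frac{7499267}{38858}$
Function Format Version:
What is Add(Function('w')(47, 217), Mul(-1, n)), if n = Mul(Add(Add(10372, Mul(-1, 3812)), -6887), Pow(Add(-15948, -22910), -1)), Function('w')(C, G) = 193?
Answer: Rational(7499267, 38858) ≈ 192.99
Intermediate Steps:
n = Rational(327, 38858) (n = Mul(Add(Add(10372, -3812), -6887), Pow(-38858, -1)) = Mul(Add(6560, -6887), Rational(-1, 38858)) = Mul(-327, Rational(-1, 38858)) = Rational(327, 38858) ≈ 0.0084153)
Add(Function('w')(47, 217), Mul(-1, n)) = Add(193, Mul(-1, Rational(327, 38858))) = Add(193, Rational(-327, 38858)) = Rational(7499267, 38858)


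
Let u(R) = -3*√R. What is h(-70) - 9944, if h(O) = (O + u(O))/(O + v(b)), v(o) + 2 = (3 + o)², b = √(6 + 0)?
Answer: -10052054/1011 + 140*√6/1011 + 4*I*√105/337 + 19*I*√70/337 ≈ -9942.3 + 0.59333*I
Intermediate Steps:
b = √6 ≈ 2.4495
v(o) = -2 + (3 + o)²
h(O) = (O - 3*√O)/(-2 + O + (3 + √6)²) (h(O) = (O - 3*√O)/(O + (-2 + (3 + √6)²)) = (O - 3*√O)/(-2 + O + (3 + √6)²))
h(-70) - 9944 = (-70 - 3*I*√70)/(13 - 70 + 6*√6) - 9944 = (-70 - 3*I*√70)/(-57 + 6*√6) - 9944 = -9944 + (-70 - 3*I*√70)/(-57 + 6*√6)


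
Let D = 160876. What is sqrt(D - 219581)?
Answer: I*sqrt(58705) ≈ 242.29*I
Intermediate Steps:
sqrt(D - 219581) = sqrt(160876 - 219581) = sqrt(-58705) = I*sqrt(58705)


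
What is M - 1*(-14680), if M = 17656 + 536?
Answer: 32872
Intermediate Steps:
M = 18192
M - 1*(-14680) = 18192 - 1*(-14680) = 18192 + 14680 = 32872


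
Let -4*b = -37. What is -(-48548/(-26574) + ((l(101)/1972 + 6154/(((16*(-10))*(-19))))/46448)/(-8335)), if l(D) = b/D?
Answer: -11113372619820778217/6083191168419192900 ≈ -1.8269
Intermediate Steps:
b = 37/4 (b = -¼*(-37) = 37/4 ≈ 9.2500)
l(D) = 37/(4*D)
-(-48548/(-26574) + ((l(101)/1972 + 6154/(((16*(-10))*(-19))))/46448)/(-8335)) = -(-48548/(-26574) + ((((37/4)/101)/1972 + 6154/(((16*(-10))*(-19))))/46448)/(-8335)) = -(-48548*(-1/26574) + ((((37/4)*(1/101))*(1/1972) + 6154/((-160*(-19))))*(1/46448))*(-1/8335)) = -(24274/13287 + (((37/404)*(1/1972) + 6154/3040)*(1/46448))*(-1/8335)) = -(24274/13287 + ((37/796688 + 6154*(1/3040))*(1/46448))*(-1/8335)) = -(24274/13287 + ((37/796688 + 3077/1520)*(1/46448))*(-1/8335)) = -(24274/13287 + ((9576036/4730335)*(1/46448))*(-1/8335)) = -(24274/13287 + (2394009/54928650020)*(-1/8335)) = -(24274/13287 - 2394009/457830297916700) = -1*11113372619820778217/6083191168419192900 = -11113372619820778217/6083191168419192900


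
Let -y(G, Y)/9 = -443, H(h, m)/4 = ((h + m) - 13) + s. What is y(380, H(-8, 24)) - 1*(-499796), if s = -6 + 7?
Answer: 503783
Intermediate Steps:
s = 1
H(h, m) = -48 + 4*h + 4*m (H(h, m) = 4*(((h + m) - 13) + 1) = 4*((-13 + h + m) + 1) = 4*(-12 + h + m) = -48 + 4*h + 4*m)
y(G, Y) = 3987 (y(G, Y) = -9*(-443) = 3987)
y(380, H(-8, 24)) - 1*(-499796) = 3987 - 1*(-499796) = 3987 + 499796 = 503783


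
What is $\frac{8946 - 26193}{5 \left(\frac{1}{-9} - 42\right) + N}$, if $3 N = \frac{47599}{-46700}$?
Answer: $\frac{7248914100}{88639297} \approx 81.78$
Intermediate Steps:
$N = - \frac{47599}{140100}$ ($N = \frac{47599 \frac{1}{-46700}}{3} = \frac{47599 \left(- \frac{1}{46700}\right)}{3} = \frac{1}{3} \left(- \frac{47599}{46700}\right) = - \frac{47599}{140100} \approx -0.33975$)
$\frac{8946 - 26193}{5 \left(\frac{1}{-9} - 42\right) + N} = \frac{8946 - 26193}{5 \left(\frac{1}{-9} - 42\right) - \frac{47599}{140100}} = \frac{8946 - 26193}{5 \left(- \frac{1}{9} - 42\right) - \frac{47599}{140100}} = - \frac{17247}{5 \left(- \frac{379}{9}\right) - \frac{47599}{140100}} = - \frac{17247}{- \frac{1895}{9} - \frac{47599}{140100}} = - \frac{17247}{- \frac{88639297}{420300}} = \left(-17247\right) \left(- \frac{420300}{88639297}\right) = \frac{7248914100}{88639297}$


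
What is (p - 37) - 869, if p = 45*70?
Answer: 2244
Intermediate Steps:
p = 3150
(p - 37) - 869 = (3150 - 37) - 869 = 3113 - 869 = 2244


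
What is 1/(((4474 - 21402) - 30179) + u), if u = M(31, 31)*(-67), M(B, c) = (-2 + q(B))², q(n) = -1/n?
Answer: -961/45535750 ≈ -2.1104e-5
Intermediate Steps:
M(B, c) = (-2 - 1/B)²
u = -265923/961 (u = ((1 + 2*31)²/31²)*(-67) = ((1 + 62)²/961)*(-67) = ((1/961)*63²)*(-67) = ((1/961)*3969)*(-67) = (3969/961)*(-67) = -265923/961 ≈ -276.71)
1/(((4474 - 21402) - 30179) + u) = 1/(((4474 - 21402) - 30179) - 265923/961) = 1/((-16928 - 30179) - 265923/961) = 1/(-47107 - 265923/961) = 1/(-45535750/961) = -961/45535750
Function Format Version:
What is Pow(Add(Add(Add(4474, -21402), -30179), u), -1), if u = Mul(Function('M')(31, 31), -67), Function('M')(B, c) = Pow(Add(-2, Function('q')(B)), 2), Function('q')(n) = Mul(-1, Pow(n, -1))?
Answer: Rational(-961, 45535750) ≈ -2.1104e-5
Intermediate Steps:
Function('M')(B, c) = Pow(Add(-2, Mul(-1, Pow(B, -1))), 2)
u = Rational(-265923, 961) (u = Mul(Mul(Pow(31, -2), Pow(Add(1, Mul(2, 31)), 2)), -67) = Mul(Mul(Rational(1, 961), Pow(Add(1, 62), 2)), -67) = Mul(Mul(Rational(1, 961), Pow(63, 2)), -67) = Mul(Mul(Rational(1, 961), 3969), -67) = Mul(Rational(3969, 961), -67) = Rational(-265923, 961) ≈ -276.71)
Pow(Add(Add(Add(4474, -21402), -30179), u), -1) = Pow(Add(Add(Add(4474, -21402), -30179), Rational(-265923, 961)), -1) = Pow(Add(Add(-16928, -30179), Rational(-265923, 961)), -1) = Pow(Add(-47107, Rational(-265923, 961)), -1) = Pow(Rational(-45535750, 961), -1) = Rational(-961, 45535750)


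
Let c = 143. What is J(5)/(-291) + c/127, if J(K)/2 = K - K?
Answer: 143/127 ≈ 1.1260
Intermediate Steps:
J(K) = 0 (J(K) = 2*(K - K) = 2*0 = 0)
J(5)/(-291) + c/127 = 0/(-291) + 143/127 = 0*(-1/291) + 143*(1/127) = 0 + 143/127 = 143/127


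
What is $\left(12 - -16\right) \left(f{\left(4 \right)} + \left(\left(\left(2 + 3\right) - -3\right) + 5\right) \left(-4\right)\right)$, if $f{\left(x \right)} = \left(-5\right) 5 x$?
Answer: $-4256$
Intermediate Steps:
$f{\left(x \right)} = - 25 x$
$\left(12 - -16\right) \left(f{\left(4 \right)} + \left(\left(\left(2 + 3\right) - -3\right) + 5\right) \left(-4\right)\right) = \left(12 - -16\right) \left(\left(-25\right) 4 + \left(\left(\left(2 + 3\right) - -3\right) + 5\right) \left(-4\right)\right) = \left(12 + 16\right) \left(-100 + \left(\left(5 + 3\right) + 5\right) \left(-4\right)\right) = 28 \left(-100 + \left(8 + 5\right) \left(-4\right)\right) = 28 \left(-100 + 13 \left(-4\right)\right) = 28 \left(-100 - 52\right) = 28 \left(-152\right) = -4256$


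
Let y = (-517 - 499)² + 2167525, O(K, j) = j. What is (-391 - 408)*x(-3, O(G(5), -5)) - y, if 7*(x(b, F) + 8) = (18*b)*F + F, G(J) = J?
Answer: -22565458/7 ≈ -3.2236e+6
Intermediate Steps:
x(b, F) = -8 + F/7 + 18*F*b/7 (x(b, F) = -8 + ((18*b)*F + F)/7 = -8 + (18*F*b + F)/7 = -8 + (F + 18*F*b)/7 = -8 + (F/7 + 18*F*b/7) = -8 + F/7 + 18*F*b/7)
y = 3199781 (y = (-1016)² + 2167525 = 1032256 + 2167525 = 3199781)
(-391 - 408)*x(-3, O(G(5), -5)) - y = (-391 - 408)*(-8 + (⅐)*(-5) + (18/7)*(-5)*(-3)) - 1*3199781 = -799*(-8 - 5/7 + 270/7) - 3199781 = -799*209/7 - 3199781 = -166991/7 - 3199781 = -22565458/7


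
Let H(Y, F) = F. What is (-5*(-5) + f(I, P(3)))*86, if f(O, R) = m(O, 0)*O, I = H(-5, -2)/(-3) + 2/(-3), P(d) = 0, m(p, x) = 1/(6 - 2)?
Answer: 2150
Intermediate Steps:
m(p, x) = ¼ (m(p, x) = 1/4 = ¼)
I = 0 (I = -2/(-3) + 2/(-3) = -2*(-⅓) + 2*(-⅓) = ⅔ - ⅔ = 0)
f(O, R) = O/4
(-5*(-5) + f(I, P(3)))*86 = (-5*(-5) + (¼)*0)*86 = (25 + 0)*86 = 25*86 = 2150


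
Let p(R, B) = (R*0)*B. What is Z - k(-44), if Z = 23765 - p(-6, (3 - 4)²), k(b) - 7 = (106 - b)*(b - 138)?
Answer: 51058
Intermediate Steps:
k(b) = 7 + (-138 + b)*(106 - b) (k(b) = 7 + (106 - b)*(b - 138) = 7 + (106 - b)*(-138 + b) = 7 + (-138 + b)*(106 - b))
p(R, B) = 0 (p(R, B) = 0*B = 0)
Z = 23765 (Z = 23765 - 1*0 = 23765 + 0 = 23765)
Z - k(-44) = 23765 - (-14621 - 1*(-44)² + 244*(-44)) = 23765 - (-14621 - 1*1936 - 10736) = 23765 - (-14621 - 1936 - 10736) = 23765 - 1*(-27293) = 23765 + 27293 = 51058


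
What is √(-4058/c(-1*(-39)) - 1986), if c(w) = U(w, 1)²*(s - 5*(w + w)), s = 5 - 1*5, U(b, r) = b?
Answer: I*√114861949995/7605 ≈ 44.564*I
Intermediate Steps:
s = 0 (s = 5 - 5 = 0)
c(w) = -10*w³ (c(w) = w²*(0 - 5*(w + w)) = w²*(0 - 10*w) = w²*(-10*w) = -10*w³)
√(-4058/c(-1*(-39)) - 1986) = √(-4058/((-10*(-1*(-39))³)) - 1986) = √(-4058/((-10*39³)) - 1986) = √(-4058/((-10*59319)) - 1986) = √(-4058/(-593190) - 1986) = √(-4058*(-1/593190) - 1986) = √(2029/296595 - 1986) = √(-589035641/296595) = I*√114861949995/7605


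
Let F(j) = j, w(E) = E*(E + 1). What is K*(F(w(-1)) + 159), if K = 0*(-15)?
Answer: 0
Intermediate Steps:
K = 0
w(E) = E*(1 + E)
K*(F(w(-1)) + 159) = 0*(-(1 - 1) + 159) = 0*(-1*0 + 159) = 0*(0 + 159) = 0*159 = 0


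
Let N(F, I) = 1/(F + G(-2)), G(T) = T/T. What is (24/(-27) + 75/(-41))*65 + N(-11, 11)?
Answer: -652319/3690 ≈ -176.78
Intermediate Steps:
G(T) = 1
N(F, I) = 1/(1 + F) (N(F, I) = 1/(F + 1) = 1/(1 + F))
(24/(-27) + 75/(-41))*65 + N(-11, 11) = (24/(-27) + 75/(-41))*65 + 1/(1 - 11) = (24*(-1/27) + 75*(-1/41))*65 + 1/(-10) = (-8/9 - 75/41)*65 - ⅒ = -1003/369*65 - ⅒ = -65195/369 - ⅒ = -652319/3690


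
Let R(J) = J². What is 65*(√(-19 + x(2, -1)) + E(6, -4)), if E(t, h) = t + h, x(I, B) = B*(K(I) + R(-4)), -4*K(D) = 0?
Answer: 130 + 65*I*√35 ≈ 130.0 + 384.55*I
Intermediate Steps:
K(D) = 0 (K(D) = -¼*0 = 0)
x(I, B) = 16*B (x(I, B) = B*(0 + (-4)²) = B*(0 + 16) = B*16 = 16*B)
E(t, h) = h + t
65*(√(-19 + x(2, -1)) + E(6, -4)) = 65*(√(-19 + 16*(-1)) + (-4 + 6)) = 65*(√(-19 - 16) + 2) = 65*(√(-35) + 2) = 65*(I*√35 + 2) = 65*(2 + I*√35) = 130 + 65*I*√35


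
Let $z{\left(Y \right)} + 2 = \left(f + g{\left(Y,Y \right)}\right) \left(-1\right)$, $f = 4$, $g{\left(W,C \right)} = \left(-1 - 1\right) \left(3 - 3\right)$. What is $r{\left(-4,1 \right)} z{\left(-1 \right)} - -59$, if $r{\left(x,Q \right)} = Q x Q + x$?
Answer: $107$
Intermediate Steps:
$g{\left(W,C \right)} = 0$ ($g{\left(W,C \right)} = \left(-2\right) 0 = 0$)
$r{\left(x,Q \right)} = x + x Q^{2}$ ($r{\left(x,Q \right)} = x Q^{2} + x = x + x Q^{2}$)
$z{\left(Y \right)} = -6$ ($z{\left(Y \right)} = -2 + \left(4 + 0\right) \left(-1\right) = -2 + 4 \left(-1\right) = -2 - 4 = -6$)
$r{\left(-4,1 \right)} z{\left(-1 \right)} - -59 = - 4 \left(1 + 1^{2}\right) \left(-6\right) - -59 = - 4 \left(1 + 1\right) \left(-6\right) + 59 = \left(-4\right) 2 \left(-6\right) + 59 = \left(-8\right) \left(-6\right) + 59 = 48 + 59 = 107$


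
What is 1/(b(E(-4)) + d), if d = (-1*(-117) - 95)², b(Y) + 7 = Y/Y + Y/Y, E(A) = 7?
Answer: 1/479 ≈ 0.0020877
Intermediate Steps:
b(Y) = -5 (b(Y) = -7 + (Y/Y + Y/Y) = -7 + (1 + 1) = -7 + 2 = -5)
d = 484 (d = (117 - 95)² = 22² = 484)
1/(b(E(-4)) + d) = 1/(-5 + 484) = 1/479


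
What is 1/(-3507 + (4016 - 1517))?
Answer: -1/1008 ≈ -0.00099206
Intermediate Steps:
1/(-3507 + (4016 - 1517)) = 1/(-3507 + 2499) = 1/(-1008) = -1/1008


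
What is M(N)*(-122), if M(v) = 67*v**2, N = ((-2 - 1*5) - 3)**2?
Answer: -81740000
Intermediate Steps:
N = 100 (N = ((-2 - 5) - 3)**2 = (-7 - 3)**2 = (-10)**2 = 100)
M(N)*(-122) = (67*100**2)*(-122) = (67*10000)*(-122) = 670000*(-122) = -81740000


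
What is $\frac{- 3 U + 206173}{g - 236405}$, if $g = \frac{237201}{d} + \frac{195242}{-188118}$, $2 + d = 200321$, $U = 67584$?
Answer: $- \frac{3069419728221}{212109243483845} \approx -0.014471$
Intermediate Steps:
$d = 200319$ ($d = -2 + 200321 = 200319$)
$g = \frac{131216560}{897228801}$ ($g = \frac{237201}{200319} + \frac{195242}{-188118} = 237201 \cdot \frac{1}{200319} + 195242 \left(- \frac{1}{188118}\right) = \frac{79067}{66773} - \frac{97621}{94059} = \frac{131216560}{897228801} \approx 0.14625$)
$\frac{- 3 U + 206173}{g - 236405} = \frac{\left(-3\right) 67584 + 206173}{\frac{131216560}{897228801} - 236405} = \frac{-202752 + 206173}{\frac{131216560}{897228801} - 236405} = \frac{3421}{- \frac{212109243483845}{897228801}} = 3421 \left(- \frac{897228801}{212109243483845}\right) = - \frac{3069419728221}{212109243483845}$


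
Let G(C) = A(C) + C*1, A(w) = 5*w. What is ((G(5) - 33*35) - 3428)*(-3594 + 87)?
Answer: 15967371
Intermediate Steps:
G(C) = 6*C (G(C) = 5*C + C*1 = 5*C + C = 6*C)
((G(5) - 33*35) - 3428)*(-3594 + 87) = ((6*5 - 33*35) - 3428)*(-3594 + 87) = ((30 - 1155) - 3428)*(-3507) = (-1125 - 3428)*(-3507) = -4553*(-3507) = 15967371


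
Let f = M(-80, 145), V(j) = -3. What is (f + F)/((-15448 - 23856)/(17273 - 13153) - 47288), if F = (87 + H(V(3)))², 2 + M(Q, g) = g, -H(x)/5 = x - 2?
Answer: -2177935/8119411 ≈ -0.26824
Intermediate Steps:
H(x) = 10 - 5*x (H(x) = -5*(x - 2) = -5*(-2 + x) = 10 - 5*x)
M(Q, g) = -2 + g
f = 143 (f = -2 + 145 = 143)
F = 12544 (F = (87 + (10 - 5*(-3)))² = (87 + (10 + 15))² = (87 + 25)² = 112² = 12544)
(f + F)/((-15448 - 23856)/(17273 - 13153) - 47288) = (143 + 12544)/((-15448 - 23856)/(17273 - 13153) - 47288) = 12687/(-39304/4120 - 47288) = 12687/(-39304*1/4120 - 47288) = 12687/(-4913/515 - 47288) = 12687/(-24358233/515) = 12687*(-515/24358233) = -2177935/8119411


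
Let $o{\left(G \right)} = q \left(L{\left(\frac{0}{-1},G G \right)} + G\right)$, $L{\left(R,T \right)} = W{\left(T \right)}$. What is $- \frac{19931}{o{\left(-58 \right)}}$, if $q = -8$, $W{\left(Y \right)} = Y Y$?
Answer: $\frac{1049}{4764816} \approx 0.00022016$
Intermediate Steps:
$W{\left(Y \right)} = Y^{2}$
$L{\left(R,T \right)} = T^{2}$
$o{\left(G \right)} = - 8 G - 8 G^{4}$ ($o{\left(G \right)} = - 8 \left(\left(G G\right)^{2} + G\right) = - 8 \left(\left(G^{2}\right)^{2} + G\right) = - 8 \left(G^{4} + G\right) = - 8 \left(G + G^{4}\right) = - 8 G - 8 G^{4}$)
$- \frac{19931}{o{\left(-58 \right)}} = - \frac{19931}{8 \left(-58\right) \left(-1 - \left(-58\right)^{3}\right)} = - \frac{19931}{8 \left(-58\right) \left(-1 - -195112\right)} = - \frac{19931}{8 \left(-58\right) \left(-1 + 195112\right)} = - \frac{19931}{8 \left(-58\right) 195111} = - \frac{19931}{-90531504} = \left(-19931\right) \left(- \frac{1}{90531504}\right) = \frac{1049}{4764816}$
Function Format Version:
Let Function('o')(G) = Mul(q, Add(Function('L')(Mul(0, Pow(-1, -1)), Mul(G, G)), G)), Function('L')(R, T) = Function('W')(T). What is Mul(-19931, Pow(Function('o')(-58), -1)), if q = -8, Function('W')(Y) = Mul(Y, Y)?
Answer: Rational(1049, 4764816) ≈ 0.00022016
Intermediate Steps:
Function('W')(Y) = Pow(Y, 2)
Function('L')(R, T) = Pow(T, 2)
Function('o')(G) = Add(Mul(-8, G), Mul(-8, Pow(G, 4))) (Function('o')(G) = Mul(-8, Add(Pow(Mul(G, G), 2), G)) = Mul(-8, Add(Pow(Pow(G, 2), 2), G)) = Mul(-8, Add(Pow(G, 4), G)) = Mul(-8, Add(G, Pow(G, 4))) = Add(Mul(-8, G), Mul(-8, Pow(G, 4))))
Mul(-19931, Pow(Function('o')(-58), -1)) = Mul(-19931, Pow(Mul(8, -58, Add(-1, Mul(-1, Pow(-58, 3)))), -1)) = Mul(-19931, Pow(Mul(8, -58, Add(-1, Mul(-1, -195112))), -1)) = Mul(-19931, Pow(Mul(8, -58, Add(-1, 195112)), -1)) = Mul(-19931, Pow(Mul(8, -58, 195111), -1)) = Mul(-19931, Pow(-90531504, -1)) = Mul(-19931, Rational(-1, 90531504)) = Rational(1049, 4764816)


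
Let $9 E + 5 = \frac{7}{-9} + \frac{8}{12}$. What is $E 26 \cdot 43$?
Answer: $- \frac{51428}{81} \approx -634.91$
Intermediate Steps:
$E = - \frac{46}{81}$ ($E = - \frac{5}{9} + \frac{\frac{7}{-9} + \frac{8}{12}}{9} = - \frac{5}{9} + \frac{7 \left(- \frac{1}{9}\right) + 8 \cdot \frac{1}{12}}{9} = - \frac{5}{9} + \frac{- \frac{7}{9} + \frac{2}{3}}{9} = - \frac{5}{9} + \frac{1}{9} \left(- \frac{1}{9}\right) = - \frac{5}{9} - \frac{1}{81} = - \frac{46}{81} \approx -0.5679$)
$E 26 \cdot 43 = \left(- \frac{46}{81}\right) 26 \cdot 43 = \left(- \frac{1196}{81}\right) 43 = - \frac{51428}{81}$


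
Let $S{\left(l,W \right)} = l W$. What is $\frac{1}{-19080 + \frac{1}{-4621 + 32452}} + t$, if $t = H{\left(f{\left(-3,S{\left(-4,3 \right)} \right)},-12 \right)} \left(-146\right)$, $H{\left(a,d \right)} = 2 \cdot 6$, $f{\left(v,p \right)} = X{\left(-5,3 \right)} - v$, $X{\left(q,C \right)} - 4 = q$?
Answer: $- \frac{930339147039}{531015479} \approx -1752.0$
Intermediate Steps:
$S{\left(l,W \right)} = W l$
$X{\left(q,C \right)} = 4 + q$
$f{\left(v,p \right)} = -1 - v$ ($f{\left(v,p \right)} = \left(4 - 5\right) - v = -1 - v$)
$H{\left(a,d \right)} = 12$
$t = -1752$ ($t = 12 \left(-146\right) = -1752$)
$\frac{1}{-19080 + \frac{1}{-4621 + 32452}} + t = \frac{1}{-19080 + \frac{1}{-4621 + 32452}} - 1752 = \frac{1}{-19080 + \frac{1}{27831}} - 1752 = \frac{1}{- \frac{531015479}{27831}} - 1752 = - \frac{27831}{531015479} - 1752 = - \frac{930339147039}{531015479}$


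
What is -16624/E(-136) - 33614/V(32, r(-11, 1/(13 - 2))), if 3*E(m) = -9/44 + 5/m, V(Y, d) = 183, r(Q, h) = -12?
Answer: 13641223042/66063 ≈ 2.0649e+5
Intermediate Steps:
E(m) = -3/44 + 5/(3*m) (E(m) = (-9/44 + 5/m)/3 = -3/44 + 5/(3*m))
-16624/E(-136) - 33614/V(32, r(-11, 1/(13 - 2))) = -16624*(-17952/(220 - 9*(-136))) - 33614/183 = -16624*(-17952/(220 + 1224)) - 33614*1/183 = -16624/((1/132)*(-1/136)*1444) - 33614/183 = -16624/(-361/4488) - 33614/183 = -16624*(-4488/361) - 33614/183 = 74608512/361 - 33614/183 = 13641223042/66063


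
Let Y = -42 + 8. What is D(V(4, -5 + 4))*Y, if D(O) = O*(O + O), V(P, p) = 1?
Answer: -68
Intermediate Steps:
D(O) = 2*O² (D(O) = O*(2*O) = 2*O²)
Y = -34
D(V(4, -5 + 4))*Y = (2*1²)*(-34) = (2*1)*(-34) = 2*(-34) = -68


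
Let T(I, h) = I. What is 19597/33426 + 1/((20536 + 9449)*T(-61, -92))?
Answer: 11948181773/20379665070 ≈ 0.58628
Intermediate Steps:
19597/33426 + 1/((20536 + 9449)*T(-61, -92)) = 19597/33426 + 1/((20536 + 9449)*(-61)) = 19597*(1/33426) - 1/61/29985 = 19597/33426 + (1/29985)*(-1/61) = 19597/33426 - 1/1829085 = 11948181773/20379665070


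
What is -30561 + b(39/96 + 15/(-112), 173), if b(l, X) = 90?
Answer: -30471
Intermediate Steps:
-30561 + b(39/96 + 15/(-112), 173) = -30561 + 90 = -30471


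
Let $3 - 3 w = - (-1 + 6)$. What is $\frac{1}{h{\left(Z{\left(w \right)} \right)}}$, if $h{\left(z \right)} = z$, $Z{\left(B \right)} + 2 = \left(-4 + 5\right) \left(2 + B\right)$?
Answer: $\frac{3}{8} \approx 0.375$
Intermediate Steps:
$w = \frac{8}{3}$ ($w = 1 - \frac{\left(-1\right) \left(-1 + 6\right)}{3} = 1 - \frac{\left(-1\right) 5}{3} = 1 - - \frac{5}{3} = 1 + \frac{5}{3} = \frac{8}{3} \approx 2.6667$)
$Z{\left(B \right)} = B$ ($Z{\left(B \right)} = -2 + \left(-4 + 5\right) \left(2 + B\right) = -2 + 1 \left(2 + B\right) = -2 + \left(2 + B\right) = B$)
$\frac{1}{h{\left(Z{\left(w \right)} \right)}} = \frac{1}{\frac{8}{3}} = \frac{3}{8}$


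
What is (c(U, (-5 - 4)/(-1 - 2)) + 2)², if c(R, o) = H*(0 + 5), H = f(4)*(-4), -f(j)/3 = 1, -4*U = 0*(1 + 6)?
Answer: 3844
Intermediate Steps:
U = 0 (U = -0*(1 + 6) = -0*7 = -¼*0 = 0)
f(j) = -3 (f(j) = -3*1 = -3)
H = 12 (H = -3*(-4) = 12)
c(R, o) = 60 (c(R, o) = 12*(0 + 5) = 12*5 = 60)
(c(U, (-5 - 4)/(-1 - 2)) + 2)² = (60 + 2)² = 62² = 3844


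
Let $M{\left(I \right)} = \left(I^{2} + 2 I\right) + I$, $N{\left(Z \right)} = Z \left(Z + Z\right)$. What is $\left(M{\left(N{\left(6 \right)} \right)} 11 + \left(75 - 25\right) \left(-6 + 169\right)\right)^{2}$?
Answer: $4563002500$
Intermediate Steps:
$N{\left(Z \right)} = 2 Z^{2}$ ($N{\left(Z \right)} = Z 2 Z = 2 Z^{2}$)
$M{\left(I \right)} = I^{2} + 3 I$
$\left(M{\left(N{\left(6 \right)} \right)} 11 + \left(75 - 25\right) \left(-6 + 169\right)\right)^{2} = \left(2 \cdot 6^{2} \left(3 + 2 \cdot 6^{2}\right) 11 + \left(75 - 25\right) \left(-6 + 169\right)\right)^{2} = \left(2 \cdot 36 \left(3 + 2 \cdot 36\right) 11 + 50 \cdot 163\right)^{2} = \left(72 \left(3 + 72\right) 11 + 8150\right)^{2} = \left(72 \cdot 75 \cdot 11 + 8150\right)^{2} = \left(5400 \cdot 11 + 8150\right)^{2} = \left(59400 + 8150\right)^{2} = 67550^{2} = 4563002500$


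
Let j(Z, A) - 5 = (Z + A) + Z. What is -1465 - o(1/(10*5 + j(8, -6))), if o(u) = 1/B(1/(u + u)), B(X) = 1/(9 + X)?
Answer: -3013/2 ≈ -1506.5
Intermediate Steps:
j(Z, A) = 5 + A + 2*Z (j(Z, A) = 5 + ((Z + A) + Z) = 5 + ((A + Z) + Z) = 5 + (A + 2*Z) = 5 + A + 2*Z)
o(u) = 9 + 1/(2*u) (o(u) = 1/(1/(9 + 1/(u + u))) = 1/(1/(9 + 1/(2*u))) = 9 + 1/(2*u))
-1465 - o(1/(10*5 + j(8, -6))) = -1465 - (9 + 1/(2*(1/(10*5 + (5 - 6 + 2*8))))) = -1465 - (9 + 1/(2*(1/(50 + (5 - 6 + 16))))) = -1465 - (9 + 1/(2*(1/(50 + 15)))) = -1465 - (9 + 1/(2*(1/65))) = -1465 - (9 + (½)*65) = -1465 - (9 + 65/2) = -1465 - 1*83/2 = -1465 - 83/2 = -3013/2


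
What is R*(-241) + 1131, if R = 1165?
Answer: -279634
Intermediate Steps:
R*(-241) + 1131 = 1165*(-241) + 1131 = -280765 + 1131 = -279634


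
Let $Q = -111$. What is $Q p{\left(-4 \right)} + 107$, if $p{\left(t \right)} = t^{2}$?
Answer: $-1669$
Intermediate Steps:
$Q p{\left(-4 \right)} + 107 = - 111 \left(-4\right)^{2} + 107 = \left(-111\right) 16 + 107 = -1776 + 107 = -1669$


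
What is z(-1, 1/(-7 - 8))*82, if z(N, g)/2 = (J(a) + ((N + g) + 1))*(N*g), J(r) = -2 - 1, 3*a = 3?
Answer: -7544/225 ≈ -33.529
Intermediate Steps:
a = 1 (a = (⅓)*3 = 1)
J(r) = -3
z(N, g) = 2*N*g*(-2 + N + g) (z(N, g) = 2*((-3 + ((N + g) + 1))*(N*g)) = 2*((-3 + (1 + N + g))*(N*g)) = 2*((-2 + N + g)*(N*g)) = 2*(N*g*(-2 + N + g)) = 2*N*g*(-2 + N + g))
z(-1, 1/(-7 - 8))*82 = (2*(-1)*(-2 - 1 + 1/(-7 - 8))/(-7 - 8))*82 = (2*(-1)*(-2 - 1 + 1/(-15))/(-15))*82 = (2*(-1)*(-1/15)*(-2 - 1 - 1/15))*82 = (2*(-1)*(-1/15)*(-46/15))*82 = -92/225*82 = -7544/225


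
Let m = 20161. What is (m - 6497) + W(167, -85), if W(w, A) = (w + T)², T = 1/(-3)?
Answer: 372976/9 ≈ 41442.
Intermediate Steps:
T = -⅓ ≈ -0.33333
W(w, A) = (-⅓ + w)² (W(w, A) = (w - ⅓)² = (-⅓ + w)²)
(m - 6497) + W(167, -85) = (20161 - 6497) + (-1 + 3*167)²/9 = 13664 + (-1 + 501)²/9 = 13664 + (⅑)*500² = 13664 + (⅑)*250000 = 13664 + 250000/9 = 372976/9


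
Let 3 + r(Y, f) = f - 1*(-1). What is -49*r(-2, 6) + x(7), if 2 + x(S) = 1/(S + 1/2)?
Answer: -2968/15 ≈ -197.87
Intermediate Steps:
r(Y, f) = -2 + f (r(Y, f) = -3 + (f - 1*(-1)) = -3 + (f + 1) = -3 + (1 + f) = -2 + f)
x(S) = -2 + 1/(½ + S) (x(S) = -2 + 1/(S + 1/2) = -2 + 1/(S + ½) = -2 + 1/(½ + S))
-49*r(-2, 6) + x(7) = -49*(-2 + 6) - 4*7/(1 + 2*7) = -49*4 - 4*7/(1 + 14) = -196 - 4*7/15 = -196 - 4*7*1/15 = -196 - 28/15 = -2968/15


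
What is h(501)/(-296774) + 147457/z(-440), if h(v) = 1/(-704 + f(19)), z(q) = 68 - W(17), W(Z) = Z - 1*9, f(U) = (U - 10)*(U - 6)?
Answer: 12843971991263/5226190140 ≈ 2457.6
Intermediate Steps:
f(U) = (-10 + U)*(-6 + U)
W(Z) = -9 + Z (W(Z) = Z - 9 = -9 + Z)
z(q) = 60 (z(q) = 68 - (-9 + 17) = 68 - 1*8 = 68 - 8 = 60)
h(v) = -1/587 (h(v) = 1/(-704 + (60 + 19² - 16*19)) = 1/(-704 + (60 + 361 - 304)) = 1/(-704 + 117) = 1/(-587) = -1/587)
h(501)/(-296774) + 147457/z(-440) = -1/587/(-296774) + 147457/60 = -1/587*(-1/296774) + 147457*(1/60) = 1/174206338 + 147457/60 = 12843971991263/5226190140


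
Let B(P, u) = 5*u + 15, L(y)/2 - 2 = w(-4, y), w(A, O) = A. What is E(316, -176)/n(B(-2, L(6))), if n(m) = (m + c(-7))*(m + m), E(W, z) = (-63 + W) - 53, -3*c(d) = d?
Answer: 15/2 ≈ 7.5000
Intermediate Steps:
c(d) = -d/3
L(y) = -4 (L(y) = 4 + 2*(-4) = 4 - 8 = -4)
E(W, z) = -116 + W
B(P, u) = 15 + 5*u
n(m) = 2*m*(7/3 + m) (n(m) = (m - 1/3*(-7))*(m + m) = (m + 7/3)*(2*m) = (7/3 + m)*(2*m) = 2*m*(7/3 + m))
E(316, -176)/n(B(-2, L(6))) = (-116 + 316)/((2*(15 + 5*(-4))*(7 + 3*(15 + 5*(-4)))/3)) = 200/((2*(15 - 20)*(7 + 3*(15 - 20))/3)) = 200/(((2/3)*(-5)*(7 + 3*(-5)))) = 200/(((2/3)*(-5)*(7 - 15))) = 200/(((2/3)*(-5)*(-8))) = 200/(80/3) = 200*(3/80) = 15/2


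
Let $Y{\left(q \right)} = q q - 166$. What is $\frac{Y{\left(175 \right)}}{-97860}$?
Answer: $- \frac{10153}{32620} \approx -0.31125$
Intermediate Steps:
$Y{\left(q \right)} = -166 + q^{2}$ ($Y{\left(q \right)} = q^{2} - 166 = -166 + q^{2}$)
$\frac{Y{\left(175 \right)}}{-97860} = \frac{-166 + 175^{2}}{-97860} = \left(-166 + 30625\right) \left(- \frac{1}{97860}\right) = 30459 \left(- \frac{1}{97860}\right) = - \frac{10153}{32620}$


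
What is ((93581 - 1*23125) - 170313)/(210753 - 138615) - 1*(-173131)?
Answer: 12489224221/72138 ≈ 1.7313e+5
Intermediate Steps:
((93581 - 1*23125) - 170313)/(210753 - 138615) - 1*(-173131) = ((93581 - 23125) - 170313)/72138 + 173131 = (70456 - 170313)*(1/72138) + 173131 = -99857*1/72138 + 173131 = -99857/72138 + 173131 = 12489224221/72138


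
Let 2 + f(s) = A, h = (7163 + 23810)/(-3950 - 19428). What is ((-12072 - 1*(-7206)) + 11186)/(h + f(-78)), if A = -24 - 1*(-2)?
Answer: -29549792/118409 ≈ -249.56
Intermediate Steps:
h = -30973/23378 (h = 30973/(-23378) = 30973*(-1/23378) = -30973/23378 ≈ -1.3249)
A = -22 (A = -24 + 2 = -22)
f(s) = -24 (f(s) = -2 - 22 = -24)
((-12072 - 1*(-7206)) + 11186)/(h + f(-78)) = ((-12072 - 1*(-7206)) + 11186)/(-30973/23378 - 24) = ((-12072 + 7206) + 11186)/(-592045/23378) = (-4866 + 11186)*(-23378/592045) = 6320*(-23378/592045) = -29549792/118409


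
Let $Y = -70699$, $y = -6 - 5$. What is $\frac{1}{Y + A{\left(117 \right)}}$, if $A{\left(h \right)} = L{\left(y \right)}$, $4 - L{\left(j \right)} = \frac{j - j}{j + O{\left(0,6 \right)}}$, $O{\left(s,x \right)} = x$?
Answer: $- \frac{1}{70695} \approx -1.4145 \cdot 10^{-5}$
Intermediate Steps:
$y = -11$ ($y = -6 - 5 = -11$)
$L{\left(j \right)} = 4$ ($L{\left(j \right)} = 4 - \frac{j - j}{j + 6} = 4 - \frac{0}{6 + j} = 4 - 0 = 4 + 0 = 4$)
$A{\left(h \right)} = 4$
$\frac{1}{Y + A{\left(117 \right)}} = \frac{1}{-70699 + 4} = \frac{1}{-70695} = - \frac{1}{70695}$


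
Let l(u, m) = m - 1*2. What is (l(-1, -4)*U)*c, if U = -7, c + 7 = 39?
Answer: 1344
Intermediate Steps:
l(u, m) = -2 + m (l(u, m) = m - 2 = -2 + m)
c = 32 (c = -7 + 39 = 32)
(l(-1, -4)*U)*c = ((-2 - 4)*(-7))*32 = -6*(-7)*32 = 42*32 = 1344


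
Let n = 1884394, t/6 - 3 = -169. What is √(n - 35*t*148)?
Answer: √7043674 ≈ 2654.0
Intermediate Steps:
t = -996 (t = 18 + 6*(-169) = 18 - 1014 = -996)
√(n - 35*t*148) = √(1884394 - 35*(-996)*148) = √(1884394 + 34860*148) = √(1884394 + 5159280) = √7043674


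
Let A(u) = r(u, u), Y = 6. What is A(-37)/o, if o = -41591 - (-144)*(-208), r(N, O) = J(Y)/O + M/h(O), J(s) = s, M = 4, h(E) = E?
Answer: 10/2647091 ≈ 3.7777e-6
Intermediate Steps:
r(N, O) = 10/O (r(N, O) = 6/O + 4/O = 10/O)
A(u) = 10/u
o = -71543 (o = -41591 - 1*29952 = -41591 - 29952 = -71543)
A(-37)/o = (10/(-37))/(-71543) = (10*(-1/37))*(-1/71543) = -10/37*(-1/71543) = 10/2647091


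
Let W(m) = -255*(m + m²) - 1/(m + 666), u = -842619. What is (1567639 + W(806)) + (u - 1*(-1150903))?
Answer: -241388550465/1472 ≈ -1.6399e+8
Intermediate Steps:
W(m) = -1/(666 + m) - 255*m - 255*m² (W(m) = (-255*m - 255*m²) - 1/(666 + m) = -1/(666 + m) - 255*m - 255*m²)
(1567639 + W(806)) + (u - 1*(-1150903)) = (1567639 + (-1 - 170085*806² - 169830*806 - 255*806³)/(666 + 806)) + (-842619 - 1*(-1150903)) = (1567639 + (-1 - 170085*649636 - 136882980 - 255*523606616)/1472) + (-842619 + 1150903) = (1567639 + (-1 - 110493339060 - 136882980 - 133519687080)/1472) + 308284 = (1567639 + (1/1472)*(-244149909121)) + 308284 = (1567639 - 244149909121/1472) + 308284 = -241842344513/1472 + 308284 = -241388550465/1472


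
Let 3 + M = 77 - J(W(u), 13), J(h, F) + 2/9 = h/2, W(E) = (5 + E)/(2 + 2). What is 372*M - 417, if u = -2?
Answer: 162325/6 ≈ 27054.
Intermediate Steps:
W(E) = 5/4 + E/4 (W(E) = (5 + E)/4 = (5 + E)*(¼) = 5/4 + E/4)
J(h, F) = -2/9 + h/2
M = 5317/72 (M = -3 + (77 - (-2/9 + (5/4 + (¼)*(-2))/2)) = -3 + (77 - (-2/9 + (5/4 - ½)/2)) = -3 + (77 - (-2/9 + (½)*(¾))) = -3 + (77 - (-2/9 + 3/8)) = -3 + (77 - 1*11/72) = -3 + (77 - 11/72) = -3 + 5533/72 = 5317/72 ≈ 73.847)
372*M - 417 = 372*(5317/72) - 417 = 164827/6 - 417 = 162325/6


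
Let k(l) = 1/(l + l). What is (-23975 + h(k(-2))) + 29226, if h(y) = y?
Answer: 21003/4 ≈ 5250.8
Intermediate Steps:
k(l) = 1/(2*l)
(-23975 + h(k(-2))) + 29226 = (-23975 + (½)/(-2)) + 29226 = (-23975 + (½)*(-½)) + 29226 = (-23975 - ¼) + 29226 = -95901/4 + 29226 = 21003/4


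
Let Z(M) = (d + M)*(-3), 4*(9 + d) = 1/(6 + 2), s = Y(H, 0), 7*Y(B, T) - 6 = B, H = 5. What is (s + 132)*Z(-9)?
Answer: 1612875/224 ≈ 7200.3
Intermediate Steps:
Y(B, T) = 6/7 + B/7
s = 11/7 (s = 6/7 + (⅐)*5 = 6/7 + 5/7 = 11/7 ≈ 1.5714)
d = -287/32 (d = -9 + 1/(4*(6 + 2)) = -9 + (¼)/8 = -9 + (¼)*(⅛) = -9 + 1/32 = -287/32 ≈ -8.9688)
Z(M) = 861/32 - 3*M (Z(M) = (-287/32 + M)*(-3) = 861/32 - 3*M)
(s + 132)*Z(-9) = (11/7 + 132)*(861/32 - 3*(-9)) = 935*(861/32 + 27)/7 = (935/7)*(1725/32) = 1612875/224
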